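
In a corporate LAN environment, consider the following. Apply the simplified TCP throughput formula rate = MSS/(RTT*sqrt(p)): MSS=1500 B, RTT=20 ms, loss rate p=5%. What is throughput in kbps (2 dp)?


Given: MSS = 1500 bytes, RTT = 20 ms, loss = 5%
RTT in seconds = 20 / 1000 = 0.02
Loss rate = 5% = 0.05
sqrt(loss) = sqrt(0.05) = 0.223606797750
Throughput (bytes/s) = 1500 / (0.02 * 0.223606797750) = 335410.1966
Throughput (kbps) = 335410.1966 * 8 / 1000 = 2683.281573 -> 2683.28 kbps (2 dp)

2683.28


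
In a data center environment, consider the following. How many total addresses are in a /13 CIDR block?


Given: CIDR prefix /13
Host bits = 32 - 13 = 19
Total addresses = 2^19 = 524288

524288


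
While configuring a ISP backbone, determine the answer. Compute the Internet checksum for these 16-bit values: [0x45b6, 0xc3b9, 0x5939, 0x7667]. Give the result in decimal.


Given words: [0x45b6, 0xc3b9, 0x5939, 0x7667]
Step 1: Sum all words
Raw sum = 17846 + 50105 + 22841 + 30311 = 121103
Step 2: Fold carry: (55567 + 1) = 55568
One's complement = ~55568 & 0xFFFF = 9967

9967


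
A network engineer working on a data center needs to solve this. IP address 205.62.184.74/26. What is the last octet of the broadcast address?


Given: IP = 205.62.184.74, prefix = /26
Host bits = 32 - 26 = 6
Network last octet = 74 AND mask = 64
Host part size = 2^6 - 1 = 63
Broadcast last octet = 64 OR 63 = 127

127


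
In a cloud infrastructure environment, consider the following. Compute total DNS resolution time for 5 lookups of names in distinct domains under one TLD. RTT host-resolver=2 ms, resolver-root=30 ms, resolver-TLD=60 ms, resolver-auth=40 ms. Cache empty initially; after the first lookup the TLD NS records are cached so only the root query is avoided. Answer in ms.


Lookup 1 (cold cache): local + root + TLD + auth = 2 + 30 + 60 + 40 = 132 ms
Lookups 2..5 (TLD NS cached -> skip root; new domain -> still ask TLD and auth): local + TLD + auth = 2 + 60 + 40 = 102 ms each
Remaining 4 lookups: 4 * 102 = 408 ms
Total = 132 + 408 = 540 ms

540


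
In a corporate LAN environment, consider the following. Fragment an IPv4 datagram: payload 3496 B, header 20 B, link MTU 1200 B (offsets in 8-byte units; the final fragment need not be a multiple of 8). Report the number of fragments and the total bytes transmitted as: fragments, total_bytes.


Max data per non-final fragment = floor((MTU - header)/8)*8 = floor((1200 - 20)/8)*8 = floor(1180/8)*8 = 1176 B
Final fragment needs no 8-byte alignment: it can carry up to MTU - header = 1180 B
Non-final fragments needed = ceil((payload - 1180) / 1176) = ceil(2316/1176) = ceil(1.9694) = 2
Number of fragments = 2 + 1 = 3
Fragment sizes (data): 2 * 1176 B + 1144 B (last, 1144 <= 1180 OK)
Total bytes sent = payload + n_frags * header = 3496 + 3*20 = 3496 + 60 = 3556 B

3, 3556


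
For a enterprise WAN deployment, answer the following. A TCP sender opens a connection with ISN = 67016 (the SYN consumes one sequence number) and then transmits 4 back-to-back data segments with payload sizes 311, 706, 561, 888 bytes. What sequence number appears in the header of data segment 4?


The SYN occupies sequence number ISN = 67016, so the first data byte is ISN + 1 = 67017.
SEQ of data segment i = (ISN + 1) + sum of payload sizes of segments 1..i-1.
Segment 1: SEQ = 67017, payload = 311 bytes
Segment 2: SEQ = 67328, payload = 706 bytes
Segment 3: SEQ = 68034, payload = 561 bytes
Segment 4: SEQ = 68595, payload = 888 bytes
SEQ of segment 4 = 67017 + 311 + 706 + 561 = 68595

68595


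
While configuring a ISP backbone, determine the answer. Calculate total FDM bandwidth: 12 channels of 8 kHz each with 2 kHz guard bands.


Given: 12 channels, 8 kHz each, guard = 2 kHz
Channel bandwidth = 12 * 8 = 96 kHz
Guard bands = 11 gaps * 2 kHz = 22 kHz
Total = 96 + 22 = 118 kHz

118


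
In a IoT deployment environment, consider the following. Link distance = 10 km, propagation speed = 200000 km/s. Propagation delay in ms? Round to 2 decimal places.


Given: distance = 10 km, speed = 200000 km/s
Delay = distance / speed = 10 / 200000 seconds
Delay in ms = 10 * 1000 / 200000
Delay = 0.0500 ms
Rounded to 2 dp = 0.05 ms

0.05


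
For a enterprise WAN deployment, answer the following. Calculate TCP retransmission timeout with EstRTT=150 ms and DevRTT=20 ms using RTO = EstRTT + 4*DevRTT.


Given: EstRTT = 150 ms, DevRTT = 20 ms
Timeout = EstRTT + 4 * DevRTT
4 * DevRTT = 4 * 20 = 80
Timeout = 150 + 80 = 230 ms

230


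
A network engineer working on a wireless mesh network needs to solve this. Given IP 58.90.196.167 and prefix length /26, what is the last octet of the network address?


Given: IP = 58.90.196.167, prefix = /26
Subnet mask = 255.255.255.192
Last octet of IP: 167
Last octet of mask: 192
Network last octet = 167 AND 192 = 128

128


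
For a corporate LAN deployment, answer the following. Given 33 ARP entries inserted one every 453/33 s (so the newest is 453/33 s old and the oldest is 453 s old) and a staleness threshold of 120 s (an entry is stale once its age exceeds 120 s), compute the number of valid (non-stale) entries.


Ages are k * 453/33 s for k = 1..33 (spacing = 13.7273 s).
Entry k is valid iff k * 453/33 <= 120 iff k <= 33 * 120 / 453 = 8.7417
n_valid = floor(8.7417) = 8
(n_stale = 33 - 8 = 25)

8


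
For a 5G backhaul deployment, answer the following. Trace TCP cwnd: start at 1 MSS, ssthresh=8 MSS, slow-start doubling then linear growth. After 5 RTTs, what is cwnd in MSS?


RTT 0: cwnd = 1 MSS (initial)
RTT 1: cwnd = 2 MSS (slow start, doubled)
RTT 2: cwnd = 4 MSS (slow start, doubled)
RTT 3: cwnd = 8 MSS (slow start, doubled)
RTT 4: cwnd = 9 MSS (congestion avoidance, +1)
RTT 5: cwnd = 10 MSS (congestion avoidance, +1)

10


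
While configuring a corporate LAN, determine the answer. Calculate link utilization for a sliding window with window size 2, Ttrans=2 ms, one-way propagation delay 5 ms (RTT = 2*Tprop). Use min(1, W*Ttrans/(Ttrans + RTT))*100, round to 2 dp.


Given: W = 2, Ttrans = 2 ms, RTT = 10 ms (= 2 * Tprop, Tprop = 5 ms)
Cycle time = Ttrans + RTT = 2 + 10 = 12 ms (first packet sent until its ACK returns)
W * Ttrans = 2 * 2 = 4 ms of sending per cycle
W * Ttrans / (Ttrans + RTT) = 4 / 12 = 0.333333
U = min(1, 0.333333) = 0.333333
U% = 33.33%

33.33


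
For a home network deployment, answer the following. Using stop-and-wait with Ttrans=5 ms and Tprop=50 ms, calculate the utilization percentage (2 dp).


Given: Ttrans = 5 ms, Tprop = 50 ms
RTT = 2 * Tprop = 2 * 50 = 100 ms
U = Ttrans / (Ttrans + RTT)
U = 5 / (5 + 100)
U = 5 / 105 = 0.047619
U% = 4.76%

4.76


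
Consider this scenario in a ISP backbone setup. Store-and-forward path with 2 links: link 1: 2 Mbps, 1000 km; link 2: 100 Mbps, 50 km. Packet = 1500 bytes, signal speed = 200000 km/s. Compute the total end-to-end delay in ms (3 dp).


Packet = 1500 bytes = 12000 bits. Store-and-forward: sum (t_trans + t_prop) per link.
Link 1: t_trans = 12000/(2*10^6) s = 6.0000 ms; t_prop = 1000/200000 s = 5.0000 ms; subtotal = 11.0000 ms
Link 2: t_trans = 12000/(100*10^6) s = 0.1200 ms; t_prop = 50/200000 s = 0.2500 ms; subtotal = 0.3700 ms
End-to-end = 11.0000 + 0.3700 = 11.3700 ms -> 11.370 ms (3 dp)

11.370


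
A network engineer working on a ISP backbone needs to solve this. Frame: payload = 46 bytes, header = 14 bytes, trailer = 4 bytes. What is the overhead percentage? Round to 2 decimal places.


Given: payload = 46 B, header = 14 B, trailer = 4 B
Overhead bytes = header + trailer = 14 + 4 = 18
Total frame = payload + overhead = 46 + 18 = 64
Overhead % = 18 / 64 * 100 = 28.1250% -> 28.13% (2 dp)

28.13


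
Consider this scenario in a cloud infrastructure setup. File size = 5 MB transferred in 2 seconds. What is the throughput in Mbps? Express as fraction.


Given: file = 5 MB, time = 2 s
File in Mb = 5 * 8 = 40 Mb
Throughput = 40 / 2 Mbps
Throughput = 20 Mbps

20


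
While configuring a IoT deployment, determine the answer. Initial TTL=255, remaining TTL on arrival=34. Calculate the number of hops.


Given: initial TTL = 255, received TTL = 34
Hops = initial TTL - received TTL
Hops = 255 - 34 = 221

221


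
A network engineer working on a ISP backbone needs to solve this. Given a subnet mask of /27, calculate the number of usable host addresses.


Given: subnet mask /27
Host bits = 32 - 27 = 5
Total addresses = 2^5 = 32
Usable hosts = 32 - 2 (network + broadcast) = 30

30


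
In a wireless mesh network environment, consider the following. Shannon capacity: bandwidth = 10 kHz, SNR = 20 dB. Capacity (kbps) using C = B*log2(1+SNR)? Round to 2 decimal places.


Given: B = 10 kHz, SNR = 20 dB
SNR linear = 10^(20/10) = 100
1 + SNR = 101
log2(101) = 6.6582114828
C = 10 * 1000 * 6.6582114828 = 66582.1148 bps
C = 66.582115 kbps -> 66.58 kbps (2 dp)

66.58


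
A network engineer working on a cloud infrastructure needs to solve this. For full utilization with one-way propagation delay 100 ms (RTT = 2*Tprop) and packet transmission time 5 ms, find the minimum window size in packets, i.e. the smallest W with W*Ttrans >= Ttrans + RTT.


Given: Ttrans = 5 ms, RTT = 200 ms (= 2 * Tprop, Tprop = 100 ms)
Time until first ACK returns = Ttrans + RTT = 5 + 200 = 205 ms
Need W * Ttrans >= Ttrans + RTT  ->  W >= (Ttrans + RTT) / Ttrans
(Ttrans + RTT) / Ttrans = 205 / 5 = 41
W_min = ceil(41) = 41

41


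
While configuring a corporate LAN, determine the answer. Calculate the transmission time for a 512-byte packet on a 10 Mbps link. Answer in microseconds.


Given: packet = 512 bytes, bandwidth = 10 Mbps
Packet in bits = 512 * 8 = 4096 bits
Bandwidth = 10 * 10^6 = 10000000 bps
Time = 4096 / 10000000 seconds
Time in us = 4096 * 10^6 / 10000000 = 409.6

409.6


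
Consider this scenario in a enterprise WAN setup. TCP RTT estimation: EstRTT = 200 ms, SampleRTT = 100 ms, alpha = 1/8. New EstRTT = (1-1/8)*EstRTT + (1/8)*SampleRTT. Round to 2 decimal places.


Given: EstRTT = 200 ms, SampleRTT = 100 ms, alpha = 1/8
New EstRTT = (1 - alpha) * EstRTT + alpha * SampleRTT
(7/8) * 200 = 175
(1/8) * 100 = 12.5
New EstRTT = 175 + 12.5 = 187.5 ms -> 187.50 ms (2 dp)

187.50


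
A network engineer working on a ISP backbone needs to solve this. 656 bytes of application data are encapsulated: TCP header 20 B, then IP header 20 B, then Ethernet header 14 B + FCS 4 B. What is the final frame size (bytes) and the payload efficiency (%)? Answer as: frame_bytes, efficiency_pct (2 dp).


TCP segment = 656 + 20 = 676 B
IP packet = 676 + 20 = 696 B
Ethernet frame = 696 + 14 + 4 = 714 B
Efficiency = app / frame = 656 / 714 = 0.918768 = 91.8768% -> 91.88% (2 dp)

714, 91.88


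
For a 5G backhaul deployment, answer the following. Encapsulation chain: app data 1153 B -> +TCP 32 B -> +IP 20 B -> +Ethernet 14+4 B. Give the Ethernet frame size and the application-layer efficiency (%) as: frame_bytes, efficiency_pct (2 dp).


TCP segment = 1153 + 32 = 1185 B
IP packet = 1185 + 20 = 1205 B
Ethernet frame = 1205 + 14 + 4 = 1223 B
Efficiency = app / frame = 1153 / 1223 = 0.942764 = 94.2764% -> 94.28% (2 dp)

1223, 94.28


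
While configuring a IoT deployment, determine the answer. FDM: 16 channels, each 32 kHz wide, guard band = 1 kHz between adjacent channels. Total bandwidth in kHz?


Given: 16 channels, 32 kHz each, guard = 1 kHz
Channel bandwidth = 16 * 32 = 512 kHz
Guard bands = 15 gaps * 1 kHz = 15 kHz
Total = 512 + 15 = 527 kHz

527


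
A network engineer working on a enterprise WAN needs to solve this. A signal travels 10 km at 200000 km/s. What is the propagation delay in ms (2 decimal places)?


Given: distance = 10 km, speed = 200000 km/s
Delay = distance / speed = 10 / 200000 seconds
Delay in ms = 10 * 1000 / 200000
Delay = 0.0500 ms
Rounded to 2 dp = 0.05 ms

0.05


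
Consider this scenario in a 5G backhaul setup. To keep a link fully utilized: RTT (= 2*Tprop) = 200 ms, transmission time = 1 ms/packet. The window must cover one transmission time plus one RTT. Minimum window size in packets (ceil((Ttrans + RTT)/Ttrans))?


Given: Ttrans = 1 ms, RTT = 200 ms (= 2 * Tprop, Tprop = 100 ms)
Time until first ACK returns = Ttrans + RTT = 1 + 200 = 201 ms
Need W * Ttrans >= Ttrans + RTT  ->  W >= (Ttrans + RTT) / Ttrans
(Ttrans + RTT) / Ttrans = 201 / 1 = 201
W_min = ceil(201) = 201

201


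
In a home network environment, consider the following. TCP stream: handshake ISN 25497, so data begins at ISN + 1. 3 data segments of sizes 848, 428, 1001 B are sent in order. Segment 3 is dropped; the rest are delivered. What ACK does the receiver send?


SYN uses sequence number 25497; first data byte = ISN + 1 = 25498.
Segment 1: SEQ = 25498, len = 848 B, covers [25498, 26345]
Segment 2: SEQ = 26346, len = 428 B, covers [26346, 26773]
Segment 3: SEQ = 26774, len = 1001 B, covers [26774, 27774] [LOST]
In-order data received: bytes [25498, 26773] (segments 1..2).
Segment 3 missing -> gap begins at byte 26774.
Cumulative ACK = next expected in-order byte = 25498 + 848 + 428 = 26774

26774


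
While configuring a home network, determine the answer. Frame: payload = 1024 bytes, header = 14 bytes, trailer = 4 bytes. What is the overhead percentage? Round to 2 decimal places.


Given: payload = 1024 B, header = 14 B, trailer = 4 B
Overhead bytes = header + trailer = 14 + 4 = 18
Total frame = payload + overhead = 1024 + 18 = 1042
Overhead % = 18 / 1042 * 100 = 1.7274% -> 1.73% (2 dp)

1.73


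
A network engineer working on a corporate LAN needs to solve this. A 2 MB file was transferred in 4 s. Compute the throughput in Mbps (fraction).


Given: file = 2 MB, time = 4 s
File in Mb = 2 * 8 = 16 Mb
Throughput = 16 / 4 Mbps
Throughput = 4 Mbps

4


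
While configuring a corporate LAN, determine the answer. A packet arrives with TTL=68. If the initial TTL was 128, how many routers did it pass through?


Given: initial TTL = 128, received TTL = 68
Hops = initial TTL - received TTL
Hops = 128 - 68 = 60

60


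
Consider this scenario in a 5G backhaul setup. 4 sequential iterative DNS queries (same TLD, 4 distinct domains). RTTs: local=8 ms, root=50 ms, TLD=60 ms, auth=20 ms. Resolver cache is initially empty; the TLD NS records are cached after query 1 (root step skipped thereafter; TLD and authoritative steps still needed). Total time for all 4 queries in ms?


Lookup 1 (cold cache): local + root + TLD + auth = 8 + 50 + 60 + 20 = 138 ms
Lookups 2..4 (TLD NS cached -> skip root; new domain -> still ask TLD and auth): local + TLD + auth = 8 + 60 + 20 = 88 ms each
Remaining 3 lookups: 3 * 88 = 264 ms
Total = 138 + 264 = 402 ms

402


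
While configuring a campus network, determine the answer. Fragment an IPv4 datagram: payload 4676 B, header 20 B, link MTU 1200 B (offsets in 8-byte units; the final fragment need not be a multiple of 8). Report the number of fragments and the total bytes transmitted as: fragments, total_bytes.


Max data per non-final fragment = floor((MTU - header)/8)*8 = floor((1200 - 20)/8)*8 = floor(1180/8)*8 = 1176 B
Final fragment needs no 8-byte alignment: it can carry up to MTU - header = 1180 B
Non-final fragments needed = ceil((payload - 1180) / 1176) = ceil(3496/1176) = ceil(2.9728) = 3
Number of fragments = 3 + 1 = 4
Fragment sizes (data): 3 * 1176 B + 1148 B (last, 1148 <= 1180 OK)
Total bytes sent = payload + n_frags * header = 4676 + 4*20 = 4676 + 80 = 4756 B

4, 4756


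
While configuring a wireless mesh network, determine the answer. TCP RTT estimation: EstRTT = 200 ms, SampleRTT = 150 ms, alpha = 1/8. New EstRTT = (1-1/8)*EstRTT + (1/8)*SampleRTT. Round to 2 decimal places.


Given: EstRTT = 200 ms, SampleRTT = 150 ms, alpha = 1/8
New EstRTT = (1 - alpha) * EstRTT + alpha * SampleRTT
(7/8) * 200 = 175
(1/8) * 150 = 18.75
New EstRTT = 175 + 18.75 = 193.75 ms -> 193.75 ms (2 dp)

193.75


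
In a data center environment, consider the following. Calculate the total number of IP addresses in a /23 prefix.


Given: CIDR prefix /23
Host bits = 32 - 23 = 9
Total addresses = 2^9 = 512

512


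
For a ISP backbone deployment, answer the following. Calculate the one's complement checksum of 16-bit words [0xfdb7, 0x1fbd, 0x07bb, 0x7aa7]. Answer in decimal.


Given words: [0xfdb7, 0x1fbd, 0x07bb, 0x7aa7]
Step 1: Sum all words
Raw sum = 64951 + 8125 + 1979 + 31399 = 106454
Step 2: Fold carry: (40918 + 1) = 40919
One's complement = ~40919 & 0xFFFF = 24616

24616


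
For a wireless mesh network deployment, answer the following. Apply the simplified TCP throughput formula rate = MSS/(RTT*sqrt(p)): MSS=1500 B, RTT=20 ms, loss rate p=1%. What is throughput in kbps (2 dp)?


Given: MSS = 1500 bytes, RTT = 20 ms, loss = 1%
RTT in seconds = 20 / 1000 = 0.02
Loss rate = 1% = 0.01
sqrt(loss) = sqrt(0.01) = 0.1
Throughput (bytes/s) = 1500 / (0.02 * 0.1) = 750000.0000
Throughput (kbps) = 750000.0000 * 8 / 1000 = 6000.000000 -> 6000.00 kbps (2 dp)

6000.00


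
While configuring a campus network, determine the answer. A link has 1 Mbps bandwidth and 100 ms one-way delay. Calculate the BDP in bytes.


Given: bandwidth = 1 Mbps, delay = 100 ms
BDP in bits = 1 * 10^6 * 100 / 1000
BDP in bits = 100000
BDP in bytes = 100000 / 8 = 12500

12500


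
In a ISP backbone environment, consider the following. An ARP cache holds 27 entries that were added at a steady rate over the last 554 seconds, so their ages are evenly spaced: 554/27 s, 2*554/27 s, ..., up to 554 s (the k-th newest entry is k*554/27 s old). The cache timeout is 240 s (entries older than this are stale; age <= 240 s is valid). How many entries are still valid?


Ages are k * 554/27 s for k = 1..27 (spacing = 20.5185 s).
Entry k is valid iff k * 554/27 <= 240 iff k <= 27 * 240 / 554 = 11.6968
n_valid = floor(11.6968) = 11
(n_stale = 27 - 11 = 16)

11


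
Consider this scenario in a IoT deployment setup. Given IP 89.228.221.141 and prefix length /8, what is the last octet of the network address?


Given: IP = 89.228.221.141, prefix = /8
Subnet mask = 255.0.0.0
Last octet of IP: 141
Last octet of mask: 0
Network last octet = 141 AND 0 = 0

0


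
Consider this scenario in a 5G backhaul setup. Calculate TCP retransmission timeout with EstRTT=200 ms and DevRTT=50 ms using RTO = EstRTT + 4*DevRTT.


Given: EstRTT = 200 ms, DevRTT = 50 ms
Timeout = EstRTT + 4 * DevRTT
4 * DevRTT = 4 * 50 = 200
Timeout = 200 + 200 = 400 ms

400


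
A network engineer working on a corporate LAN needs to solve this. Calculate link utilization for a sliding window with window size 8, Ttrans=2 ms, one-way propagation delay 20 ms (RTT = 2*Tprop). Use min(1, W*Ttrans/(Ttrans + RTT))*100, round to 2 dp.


Given: W = 8, Ttrans = 2 ms, RTT = 40 ms (= 2 * Tprop, Tprop = 20 ms)
Cycle time = Ttrans + RTT = 2 + 40 = 42 ms (first packet sent until its ACK returns)
W * Ttrans = 8 * 2 = 16 ms of sending per cycle
W * Ttrans / (Ttrans + RTT) = 16 / 42 = 0.380952
U = min(1, 0.380952) = 0.380952
U% = 38.10%

38.10


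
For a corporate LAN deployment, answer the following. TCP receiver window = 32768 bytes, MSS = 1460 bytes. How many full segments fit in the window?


Given: RWND = 32768 bytes, MSS = 1460 bytes
Full segments = floor(RWND / MSS)
Full segments = floor(32768 / 1460)
Full segments = floor(22.4438) = 22

22


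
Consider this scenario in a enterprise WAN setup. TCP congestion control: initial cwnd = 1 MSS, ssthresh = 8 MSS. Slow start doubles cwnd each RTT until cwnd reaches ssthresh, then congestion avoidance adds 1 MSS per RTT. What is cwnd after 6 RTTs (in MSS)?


RTT 0: cwnd = 1 MSS (initial)
RTT 1: cwnd = 2 MSS (slow start, doubled)
RTT 2: cwnd = 4 MSS (slow start, doubled)
RTT 3: cwnd = 8 MSS (slow start, doubled)
RTT 4: cwnd = 9 MSS (congestion avoidance, +1)
RTT 5: cwnd = 10 MSS (congestion avoidance, +1)
RTT 6: cwnd = 11 MSS (congestion avoidance, +1)

11


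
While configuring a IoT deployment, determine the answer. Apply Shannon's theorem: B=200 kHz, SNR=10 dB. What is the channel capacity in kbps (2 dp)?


Given: B = 200 kHz, SNR = 10 dB
SNR linear = 10^(10/10) = 10
1 + SNR = 11
log2(11) = 3.4594316186
C = 200 * 1000 * 3.4594316186 = 691886.3237 bps
C = 691.886324 kbps -> 691.89 kbps (2 dp)

691.89


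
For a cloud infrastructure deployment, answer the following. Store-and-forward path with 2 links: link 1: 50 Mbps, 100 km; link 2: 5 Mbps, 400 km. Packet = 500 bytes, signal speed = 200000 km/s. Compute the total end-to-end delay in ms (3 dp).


Packet = 500 bytes = 4000 bits. Store-and-forward: sum (t_trans + t_prop) per link.
Link 1: t_trans = 4000/(50*10^6) s = 0.0800 ms; t_prop = 100/200000 s = 0.5000 ms; subtotal = 0.5800 ms
Link 2: t_trans = 4000/(5*10^6) s = 0.8000 ms; t_prop = 400/200000 s = 2.0000 ms; subtotal = 2.8000 ms
End-to-end = 0.5800 + 2.8000 = 3.3800 ms -> 3.380 ms (3 dp)

3.380


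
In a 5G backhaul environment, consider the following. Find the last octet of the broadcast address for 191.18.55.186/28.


Given: IP = 191.18.55.186, prefix = /28
Host bits = 32 - 28 = 4
Network last octet = 186 AND mask = 176
Host part size = 2^4 - 1 = 15
Broadcast last octet = 176 OR 15 = 191

191


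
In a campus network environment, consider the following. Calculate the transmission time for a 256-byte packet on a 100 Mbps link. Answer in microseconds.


Given: packet = 256 bytes, bandwidth = 100 Mbps
Packet in bits = 256 * 8 = 2048 bits
Bandwidth = 100 * 10^6 = 100000000 bps
Time = 2048 / 100000000 seconds
Time in us = 2048 * 10^6 / 100000000 = 20.48

20.48


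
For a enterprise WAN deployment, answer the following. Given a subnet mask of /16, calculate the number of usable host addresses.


Given: subnet mask /16
Host bits = 32 - 16 = 16
Total addresses = 2^16 = 65536
Usable hosts = 65536 - 2 (network + broadcast) = 65534

65534


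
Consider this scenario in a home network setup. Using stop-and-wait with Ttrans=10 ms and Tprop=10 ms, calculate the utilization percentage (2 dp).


Given: Ttrans = 10 ms, Tprop = 10 ms
RTT = 2 * Tprop = 2 * 10 = 20 ms
U = Ttrans / (Ttrans + RTT)
U = 10 / (10 + 20)
U = 10 / 30 = 0.333333
U% = 33.33%

33.33


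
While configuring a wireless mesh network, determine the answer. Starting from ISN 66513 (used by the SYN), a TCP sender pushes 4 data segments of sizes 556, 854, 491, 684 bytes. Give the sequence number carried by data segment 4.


The SYN occupies sequence number ISN = 66513, so the first data byte is ISN + 1 = 66514.
SEQ of data segment i = (ISN + 1) + sum of payload sizes of segments 1..i-1.
Segment 1: SEQ = 66514, payload = 556 bytes
Segment 2: SEQ = 67070, payload = 854 bytes
Segment 3: SEQ = 67924, payload = 491 bytes
Segment 4: SEQ = 68415, payload = 684 bytes
SEQ of segment 4 = 66514 + 556 + 854 + 491 = 68415

68415


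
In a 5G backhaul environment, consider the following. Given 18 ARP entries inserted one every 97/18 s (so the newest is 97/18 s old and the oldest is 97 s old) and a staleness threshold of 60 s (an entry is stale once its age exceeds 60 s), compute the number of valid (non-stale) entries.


Ages are k * 97/18 s for k = 1..18 (spacing = 5.3889 s).
Entry k is valid iff k * 97/18 <= 60 iff k <= 18 * 60 / 97 = 11.1340
n_valid = floor(11.1340) = 11
(n_stale = 18 - 11 = 7)

11


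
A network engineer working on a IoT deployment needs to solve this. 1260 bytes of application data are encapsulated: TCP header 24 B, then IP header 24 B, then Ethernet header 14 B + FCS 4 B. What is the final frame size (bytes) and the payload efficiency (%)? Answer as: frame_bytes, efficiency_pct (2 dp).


TCP segment = 1260 + 24 = 1284 B
IP packet = 1284 + 24 = 1308 B
Ethernet frame = 1308 + 14 + 4 = 1326 B
Efficiency = app / frame = 1260 / 1326 = 0.950226 = 95.0226% -> 95.02% (2 dp)

1326, 95.02


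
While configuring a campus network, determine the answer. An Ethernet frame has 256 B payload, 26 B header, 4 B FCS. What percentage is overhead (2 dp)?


Given: payload = 256 B, header = 26 B, trailer = 4 B
Overhead bytes = header + trailer = 26 + 4 = 30
Total frame = payload + overhead = 256 + 30 = 286
Overhead % = 30 / 286 * 100 = 10.4895% -> 10.49% (2 dp)

10.49


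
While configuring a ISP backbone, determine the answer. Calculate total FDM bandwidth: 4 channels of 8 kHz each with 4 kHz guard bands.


Given: 4 channels, 8 kHz each, guard = 4 kHz
Channel bandwidth = 4 * 8 = 32 kHz
Guard bands = 3 gaps * 4 kHz = 12 kHz
Total = 32 + 12 = 44 kHz

44


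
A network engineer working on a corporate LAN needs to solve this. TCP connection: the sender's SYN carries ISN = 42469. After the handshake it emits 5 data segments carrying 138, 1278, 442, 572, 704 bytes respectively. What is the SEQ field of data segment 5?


The SYN occupies sequence number ISN = 42469, so the first data byte is ISN + 1 = 42470.
SEQ of data segment i = (ISN + 1) + sum of payload sizes of segments 1..i-1.
Segment 1: SEQ = 42470, payload = 138 bytes
Segment 2: SEQ = 42608, payload = 1278 bytes
Segment 3: SEQ = 43886, payload = 442 bytes
Segment 4: SEQ = 44328, payload = 572 bytes
Segment 5: SEQ = 44900, payload = 704 bytes
SEQ of segment 5 = 42470 + 138 + 1278 + 442 + 572 = 44900

44900


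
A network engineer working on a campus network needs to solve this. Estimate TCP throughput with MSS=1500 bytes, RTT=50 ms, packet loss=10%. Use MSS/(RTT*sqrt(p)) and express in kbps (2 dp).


Given: MSS = 1500 bytes, RTT = 50 ms, loss = 10%
RTT in seconds = 50 / 1000 = 0.05
Loss rate = 10% = 0.1
sqrt(loss) = sqrt(0.1) = 0.316227766017
Throughput (bytes/s) = 1500 / (0.05 * 0.316227766017) = 94868.3298
Throughput (kbps) = 94868.3298 * 8 / 1000 = 758.946638 -> 758.95 kbps (2 dp)

758.95


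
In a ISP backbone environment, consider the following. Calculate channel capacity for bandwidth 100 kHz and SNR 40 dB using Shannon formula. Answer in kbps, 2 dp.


Given: B = 100 kHz, SNR = 40 dB
SNR linear = 10^(40/10) = 10000
1 + SNR = 10001
log2(10001) = 13.2878566418
C = 100 * 1000 * 13.2878566418 = 1328785.6642 bps
C = 1328.785664 kbps -> 1328.79 kbps (2 dp)

1328.79


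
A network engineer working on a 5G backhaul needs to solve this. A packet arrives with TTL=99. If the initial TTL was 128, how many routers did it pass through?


Given: initial TTL = 128, received TTL = 99
Hops = initial TTL - received TTL
Hops = 128 - 99 = 29

29


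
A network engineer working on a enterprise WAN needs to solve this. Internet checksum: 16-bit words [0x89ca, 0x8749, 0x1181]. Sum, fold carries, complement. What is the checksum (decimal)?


Given words: [0x89ca, 0x8749, 0x1181]
Step 1: Sum all words
Raw sum = 35274 + 34633 + 4481 = 74388
Step 2: Fold carry: (8852 + 1) = 8853
One's complement = ~8853 & 0xFFFF = 56682

56682


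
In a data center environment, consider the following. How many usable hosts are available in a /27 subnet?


Given: subnet mask /27
Host bits = 32 - 27 = 5
Total addresses = 2^5 = 32
Usable hosts = 32 - 2 (network + broadcast) = 30

30


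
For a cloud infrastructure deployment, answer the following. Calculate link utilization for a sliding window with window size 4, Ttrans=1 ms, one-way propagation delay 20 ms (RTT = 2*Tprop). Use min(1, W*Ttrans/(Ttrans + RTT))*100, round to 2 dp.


Given: W = 4, Ttrans = 1 ms, RTT = 40 ms (= 2 * Tprop, Tprop = 20 ms)
Cycle time = Ttrans + RTT = 1 + 40 = 41 ms (first packet sent until its ACK returns)
W * Ttrans = 4 * 1 = 4 ms of sending per cycle
W * Ttrans / (Ttrans + RTT) = 4 / 41 = 0.097561
U = min(1, 0.097561) = 0.097561
U% = 9.76%

9.76


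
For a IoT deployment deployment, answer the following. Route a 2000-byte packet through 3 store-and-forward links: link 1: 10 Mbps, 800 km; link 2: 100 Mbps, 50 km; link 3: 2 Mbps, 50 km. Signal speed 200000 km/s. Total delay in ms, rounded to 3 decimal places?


Packet = 2000 bytes = 16000 bits. Store-and-forward: sum (t_trans + t_prop) per link.
Link 1: t_trans = 16000/(10*10^6) s = 1.6000 ms; t_prop = 800/200000 s = 4.0000 ms; subtotal = 5.6000 ms
Link 2: t_trans = 16000/(100*10^6) s = 0.1600 ms; t_prop = 50/200000 s = 0.2500 ms; subtotal = 0.4100 ms
Link 3: t_trans = 16000/(2*10^6) s = 8.0000 ms; t_prop = 50/200000 s = 0.2500 ms; subtotal = 8.2500 ms
End-to-end = 5.6000 + 0.4100 + 8.2500 = 14.2600 ms -> 14.260 ms (3 dp)

14.260


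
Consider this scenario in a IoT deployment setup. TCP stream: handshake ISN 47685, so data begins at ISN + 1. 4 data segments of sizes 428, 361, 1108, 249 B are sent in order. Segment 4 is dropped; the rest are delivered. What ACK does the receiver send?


SYN uses sequence number 47685; first data byte = ISN + 1 = 47686.
Segment 1: SEQ = 47686, len = 428 B, covers [47686, 48113]
Segment 2: SEQ = 48114, len = 361 B, covers [48114, 48474]
Segment 3: SEQ = 48475, len = 1108 B, covers [48475, 49582]
Segment 4: SEQ = 49583, len = 249 B, covers [49583, 49831] [LOST]
In-order data received: bytes [47686, 49582] (segments 1..3).
Segment 4 missing -> gap begins at byte 49583.
Cumulative ACK = next expected in-order byte = 47686 + 428 + 361 + 1108 = 49583

49583


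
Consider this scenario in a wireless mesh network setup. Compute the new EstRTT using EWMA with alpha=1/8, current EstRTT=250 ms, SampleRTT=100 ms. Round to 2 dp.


Given: EstRTT = 250 ms, SampleRTT = 100 ms, alpha = 1/8
New EstRTT = (1 - alpha) * EstRTT + alpha * SampleRTT
(7/8) * 250 = 218.75
(1/8) * 100 = 12.5
New EstRTT = 218.75 + 12.5 = 231.25 ms -> 231.25 ms (2 dp)

231.25


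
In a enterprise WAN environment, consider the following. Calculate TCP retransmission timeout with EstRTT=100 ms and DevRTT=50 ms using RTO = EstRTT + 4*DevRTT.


Given: EstRTT = 100 ms, DevRTT = 50 ms
Timeout = EstRTT + 4 * DevRTT
4 * DevRTT = 4 * 50 = 200
Timeout = 100 + 200 = 300 ms

300


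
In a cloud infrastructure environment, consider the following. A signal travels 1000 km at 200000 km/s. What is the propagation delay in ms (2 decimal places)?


Given: distance = 1000 km, speed = 200000 km/s
Delay = distance / speed = 1000 / 200000 seconds
Delay in ms = 1000 * 1000 / 200000
Delay = 5.0000 ms
Rounded to 2 dp = 5.00 ms

5.00


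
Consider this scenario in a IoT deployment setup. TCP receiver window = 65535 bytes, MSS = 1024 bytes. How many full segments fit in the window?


Given: RWND = 65535 bytes, MSS = 1024 bytes
Full segments = floor(RWND / MSS)
Full segments = floor(65535 / 1024)
Full segments = floor(63.999) = 63

63


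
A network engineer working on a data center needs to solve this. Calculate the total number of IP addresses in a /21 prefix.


Given: CIDR prefix /21
Host bits = 32 - 21 = 11
Total addresses = 2^11 = 2048

2048


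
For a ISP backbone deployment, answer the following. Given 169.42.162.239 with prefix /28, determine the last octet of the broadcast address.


Given: IP = 169.42.162.239, prefix = /28
Host bits = 32 - 28 = 4
Network last octet = 239 AND mask = 224
Host part size = 2^4 - 1 = 15
Broadcast last octet = 224 OR 15 = 239

239


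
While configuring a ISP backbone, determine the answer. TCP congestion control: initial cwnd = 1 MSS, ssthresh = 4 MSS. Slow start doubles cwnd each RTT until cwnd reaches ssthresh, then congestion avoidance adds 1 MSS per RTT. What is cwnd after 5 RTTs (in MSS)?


RTT 0: cwnd = 1 MSS (initial)
RTT 1: cwnd = 2 MSS (slow start, doubled)
RTT 2: cwnd = 4 MSS (slow start, doubled)
RTT 3: cwnd = 5 MSS (congestion avoidance, +1)
RTT 4: cwnd = 6 MSS (congestion avoidance, +1)
RTT 5: cwnd = 7 MSS (congestion avoidance, +1)

7


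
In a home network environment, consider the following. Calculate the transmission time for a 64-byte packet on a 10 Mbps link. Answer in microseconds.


Given: packet = 64 bytes, bandwidth = 10 Mbps
Packet in bits = 64 * 8 = 512 bits
Bandwidth = 10 * 10^6 = 10000000 bps
Time = 512 / 10000000 seconds
Time in us = 512 * 10^6 / 10000000 = 51.2

51.2


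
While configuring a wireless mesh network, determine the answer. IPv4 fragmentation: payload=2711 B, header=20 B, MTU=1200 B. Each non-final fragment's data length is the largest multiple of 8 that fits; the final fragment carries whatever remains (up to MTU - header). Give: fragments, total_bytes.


Max data per non-final fragment = floor((MTU - header)/8)*8 = floor((1200 - 20)/8)*8 = floor(1180/8)*8 = 1176 B
Final fragment needs no 8-byte alignment: it can carry up to MTU - header = 1180 B
Non-final fragments needed = ceil((payload - 1180) / 1176) = ceil(1531/1176) = ceil(1.3019) = 2
Number of fragments = 2 + 1 = 3
Fragment sizes (data): 2 * 1176 B + 359 B (last, 359 <= 1180 OK)
Total bytes sent = payload + n_frags * header = 2711 + 3*20 = 2711 + 60 = 2771 B

3, 2771


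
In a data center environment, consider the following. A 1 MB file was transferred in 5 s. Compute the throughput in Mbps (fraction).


Given: file = 1 MB, time = 5 s
File in Mb = 1 * 8 = 8 Mb
Throughput = 8 / 5 Mbps
Throughput = 8/5 Mbps

8/5


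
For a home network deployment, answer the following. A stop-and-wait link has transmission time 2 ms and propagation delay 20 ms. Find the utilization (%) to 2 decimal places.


Given: Ttrans = 2 ms, Tprop = 20 ms
RTT = 2 * Tprop = 2 * 20 = 40 ms
U = Ttrans / (Ttrans + RTT)
U = 2 / (2 + 40)
U = 2 / 42 = 0.047619
U% = 4.76%

4.76


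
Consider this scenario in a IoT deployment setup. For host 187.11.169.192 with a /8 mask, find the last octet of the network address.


Given: IP = 187.11.169.192, prefix = /8
Subnet mask = 255.0.0.0
Last octet of IP: 192
Last octet of mask: 0
Network last octet = 192 AND 0 = 0

0


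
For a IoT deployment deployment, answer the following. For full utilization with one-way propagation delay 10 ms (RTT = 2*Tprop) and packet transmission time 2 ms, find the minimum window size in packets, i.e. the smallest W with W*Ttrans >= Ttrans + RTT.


Given: Ttrans = 2 ms, RTT = 20 ms (= 2 * Tprop, Tprop = 10 ms)
Time until first ACK returns = Ttrans + RTT = 2 + 20 = 22 ms
Need W * Ttrans >= Ttrans + RTT  ->  W >= (Ttrans + RTT) / Ttrans
(Ttrans + RTT) / Ttrans = 22 / 2 = 11
W_min = ceil(11) = 11

11


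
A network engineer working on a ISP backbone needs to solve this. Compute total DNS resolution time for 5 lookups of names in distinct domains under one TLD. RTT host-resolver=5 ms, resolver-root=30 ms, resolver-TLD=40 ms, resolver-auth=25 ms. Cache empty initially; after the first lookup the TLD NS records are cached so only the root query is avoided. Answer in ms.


Lookup 1 (cold cache): local + root + TLD + auth = 5 + 30 + 40 + 25 = 100 ms
Lookups 2..5 (TLD NS cached -> skip root; new domain -> still ask TLD and auth): local + TLD + auth = 5 + 40 + 25 = 70 ms each
Remaining 4 lookups: 4 * 70 = 280 ms
Total = 100 + 280 = 380 ms

380


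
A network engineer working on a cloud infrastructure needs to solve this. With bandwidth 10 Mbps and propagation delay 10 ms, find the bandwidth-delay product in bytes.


Given: bandwidth = 10 Mbps, delay = 10 ms
BDP in bits = 10 * 10^6 * 10 / 1000
BDP in bits = 100000
BDP in bytes = 100000 / 8 = 12500

12500


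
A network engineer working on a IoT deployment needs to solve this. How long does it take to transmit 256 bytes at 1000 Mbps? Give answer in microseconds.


Given: packet = 256 bytes, bandwidth = 1000 Mbps
Packet in bits = 256 * 8 = 2048 bits
Bandwidth = 1000 * 10^6 = 1000000000 bps
Time = 2048 / 1000000000 seconds
Time in us = 2048 * 10^6 / 1000000000 = 2.048

2.048


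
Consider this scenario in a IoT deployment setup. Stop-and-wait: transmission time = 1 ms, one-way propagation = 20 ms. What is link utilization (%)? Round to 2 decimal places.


Given: Ttrans = 1 ms, Tprop = 20 ms
RTT = 2 * Tprop = 2 * 20 = 40 ms
U = Ttrans / (Ttrans + RTT)
U = 1 / (1 + 40)
U = 1 / 41 = 0.02439
U% = 2.44%

2.44


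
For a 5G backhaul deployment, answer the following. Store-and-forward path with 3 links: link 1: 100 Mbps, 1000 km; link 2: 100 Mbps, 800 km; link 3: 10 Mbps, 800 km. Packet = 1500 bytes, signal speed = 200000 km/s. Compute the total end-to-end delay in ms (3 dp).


Packet = 1500 bytes = 12000 bits. Store-and-forward: sum (t_trans + t_prop) per link.
Link 1: t_trans = 12000/(100*10^6) s = 0.1200 ms; t_prop = 1000/200000 s = 5.0000 ms; subtotal = 5.1200 ms
Link 2: t_trans = 12000/(100*10^6) s = 0.1200 ms; t_prop = 800/200000 s = 4.0000 ms; subtotal = 4.1200 ms
Link 3: t_trans = 12000/(10*10^6) s = 1.2000 ms; t_prop = 800/200000 s = 4.0000 ms; subtotal = 5.2000 ms
End-to-end = 5.1200 + 4.1200 + 5.2000 = 14.4400 ms -> 14.440 ms (3 dp)

14.440


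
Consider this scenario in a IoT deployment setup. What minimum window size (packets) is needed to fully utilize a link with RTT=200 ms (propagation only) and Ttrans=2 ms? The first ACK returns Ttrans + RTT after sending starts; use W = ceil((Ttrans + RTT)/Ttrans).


Given: Ttrans = 2 ms, RTT = 200 ms (= 2 * Tprop, Tprop = 100 ms)
Time until first ACK returns = Ttrans + RTT = 2 + 200 = 202 ms
Need W * Ttrans >= Ttrans + RTT  ->  W >= (Ttrans + RTT) / Ttrans
(Ttrans + RTT) / Ttrans = 202 / 2 = 101
W_min = ceil(101) = 101

101


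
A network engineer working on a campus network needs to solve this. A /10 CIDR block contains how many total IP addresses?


Given: CIDR prefix /10
Host bits = 32 - 10 = 22
Total addresses = 2^22 = 4194304

4194304


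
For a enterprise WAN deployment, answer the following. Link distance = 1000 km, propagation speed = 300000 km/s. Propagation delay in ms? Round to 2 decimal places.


Given: distance = 1000 km, speed = 300000 km/s
Delay = distance / speed = 1000 / 300000 seconds
Delay in ms = 1000 * 1000 / 300000
Delay = 3.3333 ms
Rounded to 2 dp = 3.33 ms

3.33


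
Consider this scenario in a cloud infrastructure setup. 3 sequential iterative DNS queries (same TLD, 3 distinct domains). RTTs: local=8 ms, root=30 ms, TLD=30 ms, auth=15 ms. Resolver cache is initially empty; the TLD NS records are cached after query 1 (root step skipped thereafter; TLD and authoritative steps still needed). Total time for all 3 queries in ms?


Lookup 1 (cold cache): local + root + TLD + auth = 8 + 30 + 30 + 15 = 83 ms
Lookups 2..3 (TLD NS cached -> skip root; new domain -> still ask TLD and auth): local + TLD + auth = 8 + 30 + 15 = 53 ms each
Remaining 2 lookups: 2 * 53 = 106 ms
Total = 83 + 106 = 189 ms

189


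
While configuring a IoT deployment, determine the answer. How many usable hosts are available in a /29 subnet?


Given: subnet mask /29
Host bits = 32 - 29 = 3
Total addresses = 2^3 = 8
Usable hosts = 8 - 2 (network + broadcast) = 6

6


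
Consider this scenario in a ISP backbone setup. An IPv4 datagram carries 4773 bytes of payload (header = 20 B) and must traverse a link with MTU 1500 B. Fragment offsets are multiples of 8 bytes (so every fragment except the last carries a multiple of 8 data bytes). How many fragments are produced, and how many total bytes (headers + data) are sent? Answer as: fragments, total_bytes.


Max data per non-final fragment = floor((MTU - header)/8)*8 = floor((1500 - 20)/8)*8 = floor(1480/8)*8 = 1480 B
Final fragment needs no 8-byte alignment: it can carry up to MTU - header = 1480 B
Non-final fragments needed = ceil((payload - 1480) / 1480) = ceil(3293/1480) = ceil(2.2250) = 3
Number of fragments = 3 + 1 = 4
Fragment sizes (data): 3 * 1480 B + 333 B (last, 333 <= 1480 OK)
Total bytes sent = payload + n_frags * header = 4773 + 4*20 = 4773 + 80 = 4853 B

4, 4853


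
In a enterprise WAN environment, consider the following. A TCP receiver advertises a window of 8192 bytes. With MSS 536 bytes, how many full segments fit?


Given: RWND = 8192 bytes, MSS = 536 bytes
Full segments = floor(RWND / MSS)
Full segments = floor(8192 / 536)
Full segments = floor(15.2836) = 15

15


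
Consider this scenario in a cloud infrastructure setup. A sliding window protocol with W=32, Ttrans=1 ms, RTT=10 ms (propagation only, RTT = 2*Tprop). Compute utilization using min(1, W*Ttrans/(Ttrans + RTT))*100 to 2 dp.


Given: W = 32, Ttrans = 1 ms, RTT = 10 ms (= 2 * Tprop, Tprop = 5 ms)
Cycle time = Ttrans + RTT = 1 + 10 = 11 ms (first packet sent until its ACK returns)
W * Ttrans = 32 * 1 = 32 ms of sending per cycle
W * Ttrans / (Ttrans + RTT) = 32 / 11 = 2.909091
U = min(1, 2.909091) = 1.000000
U% = 100.00%

100.00
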